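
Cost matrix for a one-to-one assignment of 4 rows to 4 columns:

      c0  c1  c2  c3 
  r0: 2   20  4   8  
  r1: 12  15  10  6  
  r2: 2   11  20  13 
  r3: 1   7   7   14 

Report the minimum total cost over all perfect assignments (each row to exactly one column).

optimal assignment: row0→col2 (cost 4), row1→col3 (cost 6), row2→col0 (cost 2), row3→col1 (cost 7)
total = 4 + 6 + 2 + 7 = 19

Minimum assignment cost: 19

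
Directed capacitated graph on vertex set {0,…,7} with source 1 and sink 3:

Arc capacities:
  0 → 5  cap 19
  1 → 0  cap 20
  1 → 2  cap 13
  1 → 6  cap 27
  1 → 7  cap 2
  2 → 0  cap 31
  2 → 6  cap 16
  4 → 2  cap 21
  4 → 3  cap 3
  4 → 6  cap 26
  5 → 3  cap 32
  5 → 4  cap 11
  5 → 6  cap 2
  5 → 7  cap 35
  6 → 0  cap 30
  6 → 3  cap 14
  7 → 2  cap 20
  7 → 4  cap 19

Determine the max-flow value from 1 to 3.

augment #1: 1→6→3 bottleneck 14, total now 14
augment #2: 1→0→5→3 bottleneck 19, total now 33
augment #3: 1→7→4→3 bottleneck 2, total now 35

Maximum flow value: 35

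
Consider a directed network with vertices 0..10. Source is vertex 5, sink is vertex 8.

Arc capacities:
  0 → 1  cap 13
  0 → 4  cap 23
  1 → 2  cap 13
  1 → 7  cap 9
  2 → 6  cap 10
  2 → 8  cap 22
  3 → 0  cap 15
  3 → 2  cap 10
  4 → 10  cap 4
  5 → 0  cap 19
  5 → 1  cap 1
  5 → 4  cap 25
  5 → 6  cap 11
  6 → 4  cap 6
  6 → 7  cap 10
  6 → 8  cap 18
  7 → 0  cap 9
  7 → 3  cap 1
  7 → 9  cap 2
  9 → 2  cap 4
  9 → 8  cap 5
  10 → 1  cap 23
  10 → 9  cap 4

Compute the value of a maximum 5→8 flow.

augment #1: 5→6→8 bottleneck 11, total now 11
augment #2: 5→1→2→8 bottleneck 1, total now 12
augment #3: 5→0→1→2→8 bottleneck 12, total now 24
augment #4: 5→4→10→9→8 bottleneck 4, total now 28
augment #5: 5→0→1→7→9→8 bottleneck 1, total now 29

Maximum flow value: 29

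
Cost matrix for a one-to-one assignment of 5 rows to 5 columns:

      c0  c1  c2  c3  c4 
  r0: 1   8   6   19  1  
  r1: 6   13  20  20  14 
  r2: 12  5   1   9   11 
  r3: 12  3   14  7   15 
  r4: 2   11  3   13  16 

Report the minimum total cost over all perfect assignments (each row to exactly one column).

Minimum assignment cost: 22

one of 2 optimal assignments: row0→col4 (cost 1), row1→col0 (cost 6), row2→col1 (cost 5), row3→col3 (cost 7), row4→col2 (cost 3)
total = 1 + 6 + 5 + 7 + 3 = 22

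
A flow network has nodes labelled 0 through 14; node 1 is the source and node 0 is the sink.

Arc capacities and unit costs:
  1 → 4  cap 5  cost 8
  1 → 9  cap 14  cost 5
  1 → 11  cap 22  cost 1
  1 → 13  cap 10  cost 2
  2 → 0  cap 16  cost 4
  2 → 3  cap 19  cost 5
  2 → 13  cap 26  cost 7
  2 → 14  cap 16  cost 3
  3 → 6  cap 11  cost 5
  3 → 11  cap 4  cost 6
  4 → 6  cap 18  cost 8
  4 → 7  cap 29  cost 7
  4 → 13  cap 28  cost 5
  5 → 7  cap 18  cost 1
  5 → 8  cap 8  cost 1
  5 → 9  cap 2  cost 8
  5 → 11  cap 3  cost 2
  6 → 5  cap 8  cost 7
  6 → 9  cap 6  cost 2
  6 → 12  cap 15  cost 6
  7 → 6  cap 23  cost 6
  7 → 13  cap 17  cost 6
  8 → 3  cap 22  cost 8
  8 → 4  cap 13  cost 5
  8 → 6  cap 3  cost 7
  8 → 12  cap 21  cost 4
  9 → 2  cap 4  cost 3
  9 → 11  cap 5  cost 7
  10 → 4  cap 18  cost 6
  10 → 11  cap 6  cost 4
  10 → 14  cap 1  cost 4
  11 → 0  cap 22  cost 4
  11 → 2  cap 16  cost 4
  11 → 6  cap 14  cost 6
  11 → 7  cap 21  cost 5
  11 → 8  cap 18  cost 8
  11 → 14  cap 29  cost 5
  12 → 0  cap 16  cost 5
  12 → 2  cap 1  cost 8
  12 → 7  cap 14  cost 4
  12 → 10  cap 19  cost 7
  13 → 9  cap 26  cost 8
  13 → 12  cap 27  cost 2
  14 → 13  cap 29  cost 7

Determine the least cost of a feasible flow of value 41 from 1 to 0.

shortest-cost path #1: 1→11→0 push 22 @ unit cost 5 (adds 110)
shortest-cost path #2: 1→13→12→0 push 10 @ unit cost 9 (adds 90)
shortest-cost path #3: 1→9→2→0 push 4 @ unit cost 12 (adds 48)
shortest-cost path #4: 1→9→11→2→0 push 5 @ unit cost 20 (adds 100)
total cost = 348

Minimum cost for 41 units: 348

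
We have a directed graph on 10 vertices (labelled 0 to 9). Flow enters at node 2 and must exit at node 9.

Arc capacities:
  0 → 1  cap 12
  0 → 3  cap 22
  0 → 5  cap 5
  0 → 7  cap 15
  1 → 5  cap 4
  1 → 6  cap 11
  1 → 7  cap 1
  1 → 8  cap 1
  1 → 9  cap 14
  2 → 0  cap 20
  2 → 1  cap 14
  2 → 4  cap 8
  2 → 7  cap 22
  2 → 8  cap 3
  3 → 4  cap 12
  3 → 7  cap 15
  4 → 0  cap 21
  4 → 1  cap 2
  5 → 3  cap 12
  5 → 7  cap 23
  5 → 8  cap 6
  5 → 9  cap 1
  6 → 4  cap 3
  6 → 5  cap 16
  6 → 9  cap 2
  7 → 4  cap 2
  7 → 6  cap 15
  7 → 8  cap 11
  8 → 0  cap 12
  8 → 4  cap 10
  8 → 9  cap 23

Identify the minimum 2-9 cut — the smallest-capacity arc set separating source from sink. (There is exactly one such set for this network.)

Min-cut arcs: {(1,8), (1,9), (2,8), (5,8), (5,9), (6,9), (7,8)} (total capacity 38)

augment #1: 2→1→9 push 14
augment #2: 2→8→9 push 3
augment #3: 2→0→5→9 push 1
augment #4: 2→7→6→9 push 2
augment #5: 2→7→8→9 push 11
augment #6: 2→0→1→8→9 push 1
augment #7: 2→0→5→8→9 push 4
augment #8: 2→0→1→5→8→9 push 2
max flow = 38; residual-reachable set from 2 gives S-side
cut edges (S→T): {(1,8), (1,9), (2,8), (5,8), (5,9), (6,9), (7,8)} total cap 38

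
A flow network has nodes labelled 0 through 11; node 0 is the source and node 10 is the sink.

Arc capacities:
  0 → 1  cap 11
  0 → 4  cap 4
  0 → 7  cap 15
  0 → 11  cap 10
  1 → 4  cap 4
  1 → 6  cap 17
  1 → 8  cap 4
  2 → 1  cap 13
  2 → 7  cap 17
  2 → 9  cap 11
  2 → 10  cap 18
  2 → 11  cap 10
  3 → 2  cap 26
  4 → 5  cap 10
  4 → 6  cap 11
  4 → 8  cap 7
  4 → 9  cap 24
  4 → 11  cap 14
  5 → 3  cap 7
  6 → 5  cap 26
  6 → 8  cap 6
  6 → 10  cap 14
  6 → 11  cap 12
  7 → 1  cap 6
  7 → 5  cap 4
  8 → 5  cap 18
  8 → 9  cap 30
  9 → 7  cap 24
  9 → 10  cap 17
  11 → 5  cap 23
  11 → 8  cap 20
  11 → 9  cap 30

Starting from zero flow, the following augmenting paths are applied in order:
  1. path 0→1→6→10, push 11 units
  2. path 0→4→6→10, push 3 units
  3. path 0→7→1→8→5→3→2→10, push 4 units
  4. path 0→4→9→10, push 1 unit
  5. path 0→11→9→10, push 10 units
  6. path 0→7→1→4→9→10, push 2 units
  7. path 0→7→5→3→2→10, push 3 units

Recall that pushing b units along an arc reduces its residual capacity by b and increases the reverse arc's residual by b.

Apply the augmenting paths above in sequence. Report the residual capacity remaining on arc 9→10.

Residual capacity of (9,10): 4

after path 1 (0→1→6→10, push 11): res(9,10)=17
after path 2 (0→4→6→10, push 3): res(9,10)=17
after path 3 (0→7→1→8→5→3→2→10, push 4): res(9,10)=17
after path 4 (0→4→9→10, push 1): res(9,10)=16
after path 5 (0→11→9→10, push 10): res(9,10)=6
after path 6 (0→7→1→4→9→10, push 2): res(9,10)=4
after path 7 (0→7→5→3→2→10, push 3): res(9,10)=4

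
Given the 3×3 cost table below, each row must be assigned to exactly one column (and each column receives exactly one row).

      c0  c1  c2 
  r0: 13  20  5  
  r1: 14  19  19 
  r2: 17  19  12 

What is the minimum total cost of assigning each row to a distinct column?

Minimum assignment cost: 38

optimal assignment: row0→col2 (cost 5), row1→col0 (cost 14), row2→col1 (cost 19)
total = 5 + 14 + 19 = 38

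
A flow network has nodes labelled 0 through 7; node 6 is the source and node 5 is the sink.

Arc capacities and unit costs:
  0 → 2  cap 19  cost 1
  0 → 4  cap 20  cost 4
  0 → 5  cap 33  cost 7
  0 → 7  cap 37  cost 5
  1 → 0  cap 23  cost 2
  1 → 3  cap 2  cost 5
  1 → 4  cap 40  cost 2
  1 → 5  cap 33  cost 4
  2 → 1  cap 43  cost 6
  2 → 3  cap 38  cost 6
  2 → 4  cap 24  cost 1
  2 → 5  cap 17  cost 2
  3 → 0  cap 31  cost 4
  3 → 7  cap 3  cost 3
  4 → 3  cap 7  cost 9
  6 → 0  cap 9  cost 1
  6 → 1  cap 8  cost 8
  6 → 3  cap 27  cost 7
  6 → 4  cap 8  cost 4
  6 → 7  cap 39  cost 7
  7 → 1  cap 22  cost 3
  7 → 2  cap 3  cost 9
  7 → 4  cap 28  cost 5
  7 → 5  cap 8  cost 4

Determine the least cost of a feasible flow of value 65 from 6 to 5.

shortest-cost path #1: 6→0→2→5 push 9 @ unit cost 4 (adds 36)
shortest-cost path #2: 6→7→5 push 8 @ unit cost 11 (adds 88)
shortest-cost path #3: 6→1→5 push 8 @ unit cost 12 (adds 96)
shortest-cost path #4: 6→7→1→5 push 22 @ unit cost 14 (adds 308)
shortest-cost path #5: 6→3→0→2→5 push 8 @ unit cost 14 (adds 112)
shortest-cost path #6: 6→3→0→5 push 10 @ unit cost 18 (adds 180)
total cost = 820

Minimum cost for 65 units: 820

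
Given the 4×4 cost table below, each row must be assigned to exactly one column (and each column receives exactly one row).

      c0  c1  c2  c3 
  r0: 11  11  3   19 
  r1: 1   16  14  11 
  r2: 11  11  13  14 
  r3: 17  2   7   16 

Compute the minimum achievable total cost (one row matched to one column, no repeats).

optimal assignment: row0→col2 (cost 3), row1→col0 (cost 1), row2→col3 (cost 14), row3→col1 (cost 2)
total = 3 + 1 + 14 + 2 = 20

Minimum assignment cost: 20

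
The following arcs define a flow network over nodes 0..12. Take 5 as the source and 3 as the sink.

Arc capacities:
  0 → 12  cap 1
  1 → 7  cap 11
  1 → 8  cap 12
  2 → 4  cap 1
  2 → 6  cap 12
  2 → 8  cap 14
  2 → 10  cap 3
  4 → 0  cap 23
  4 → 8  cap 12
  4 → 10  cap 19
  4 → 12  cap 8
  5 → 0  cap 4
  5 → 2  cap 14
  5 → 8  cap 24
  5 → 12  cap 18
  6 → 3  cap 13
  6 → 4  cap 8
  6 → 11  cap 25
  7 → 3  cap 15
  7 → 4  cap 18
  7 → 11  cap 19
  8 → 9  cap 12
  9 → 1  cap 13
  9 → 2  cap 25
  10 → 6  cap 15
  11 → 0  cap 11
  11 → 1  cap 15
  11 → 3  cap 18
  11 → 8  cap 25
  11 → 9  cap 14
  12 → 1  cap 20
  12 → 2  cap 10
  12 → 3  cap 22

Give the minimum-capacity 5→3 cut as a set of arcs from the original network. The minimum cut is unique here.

augment #1: 5→12→3 push 18
augment #2: 5→0→12→3 push 1
augment #3: 5→2→6→3 push 12
augment #4: 5→2→4→12→3 push 1
augment #5: 5→2→10→6→3 push 1
augment #6: 5→8→9→1→7→3 push 11
augment #7: 5→8→9→2→10→6→11→3 push 1
max flow = 45; residual-reachable set from 5 gives S-side
cut edges (S→T): {(0,12), (5,2), (5,12), (8,9)} total cap 45

Min-cut arcs: {(0,12), (5,2), (5,12), (8,9)} (total capacity 45)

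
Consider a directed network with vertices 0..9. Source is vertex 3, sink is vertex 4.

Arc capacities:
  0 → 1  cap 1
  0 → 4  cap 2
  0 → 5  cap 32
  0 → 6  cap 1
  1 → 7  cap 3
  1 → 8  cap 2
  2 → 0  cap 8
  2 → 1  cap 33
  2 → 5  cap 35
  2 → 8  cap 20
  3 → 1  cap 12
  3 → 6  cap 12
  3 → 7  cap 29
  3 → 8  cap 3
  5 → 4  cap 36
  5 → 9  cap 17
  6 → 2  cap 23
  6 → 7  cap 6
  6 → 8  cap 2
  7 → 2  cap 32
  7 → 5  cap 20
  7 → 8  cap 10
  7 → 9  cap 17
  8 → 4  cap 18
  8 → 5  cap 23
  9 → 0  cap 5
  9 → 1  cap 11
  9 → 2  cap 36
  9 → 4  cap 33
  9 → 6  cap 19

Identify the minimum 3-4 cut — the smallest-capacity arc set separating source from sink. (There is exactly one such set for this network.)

augment #1: 3→8→4 push 3
augment #2: 3→1→8→4 push 2
augment #3: 3→6→8→4 push 2
augment #4: 3→7→5→4 push 20
augment #5: 3→7→8→4 push 9
augment #6: 3→1→7→8→4 push 1
augment #7: 3→1→7→9→4 push 2
augment #8: 3→6→2→0→4 push 2
augment #9: 3→6→2→5→4 push 8
max flow = 49; residual-reachable set from 3 gives S-side
cut edges (S→T): {(1,7), (1,8), (3,6), (3,7), (3,8)} total cap 49

Min-cut arcs: {(1,7), (1,8), (3,6), (3,7), (3,8)} (total capacity 49)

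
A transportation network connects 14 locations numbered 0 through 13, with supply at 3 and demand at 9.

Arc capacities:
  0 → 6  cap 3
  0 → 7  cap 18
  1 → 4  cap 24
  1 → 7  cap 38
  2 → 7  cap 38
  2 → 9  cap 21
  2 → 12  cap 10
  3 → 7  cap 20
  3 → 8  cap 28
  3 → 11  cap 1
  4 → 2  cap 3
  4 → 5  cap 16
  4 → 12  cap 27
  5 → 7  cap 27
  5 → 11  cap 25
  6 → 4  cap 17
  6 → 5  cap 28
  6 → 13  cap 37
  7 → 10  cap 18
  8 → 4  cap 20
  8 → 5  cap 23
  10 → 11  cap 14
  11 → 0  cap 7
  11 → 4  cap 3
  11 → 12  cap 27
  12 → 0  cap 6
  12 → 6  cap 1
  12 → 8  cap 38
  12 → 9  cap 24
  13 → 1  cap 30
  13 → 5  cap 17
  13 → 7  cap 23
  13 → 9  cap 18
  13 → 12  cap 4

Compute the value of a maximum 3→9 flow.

augment #1: 3→11→12→9 bottleneck 1, total now 1
augment #2: 3→8→4→2→9 bottleneck 3, total now 4
augment #3: 3→8→4→12→9 bottleneck 17, total now 21
augment #4: 3→7→10→11→12→9 bottleneck 6, total now 27
augment #5: 3→7→10→11→0→6→13→9 bottleneck 3, total now 30
augment #6: 3→7→10→11→12→6→13→9 bottleneck 1, total now 31

Maximum flow value: 31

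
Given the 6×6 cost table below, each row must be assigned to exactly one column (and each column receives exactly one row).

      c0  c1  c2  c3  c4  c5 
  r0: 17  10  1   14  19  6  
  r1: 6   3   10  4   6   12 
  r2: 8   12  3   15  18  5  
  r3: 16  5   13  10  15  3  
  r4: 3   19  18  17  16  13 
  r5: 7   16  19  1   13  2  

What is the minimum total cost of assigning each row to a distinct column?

optimal assignment: row0→col2 (cost 1), row1→col4 (cost 6), row2→col5 (cost 5), row3→col1 (cost 5), row4→col0 (cost 3), row5→col3 (cost 1)
total = 1 + 6 + 5 + 5 + 3 + 1 = 21

Minimum assignment cost: 21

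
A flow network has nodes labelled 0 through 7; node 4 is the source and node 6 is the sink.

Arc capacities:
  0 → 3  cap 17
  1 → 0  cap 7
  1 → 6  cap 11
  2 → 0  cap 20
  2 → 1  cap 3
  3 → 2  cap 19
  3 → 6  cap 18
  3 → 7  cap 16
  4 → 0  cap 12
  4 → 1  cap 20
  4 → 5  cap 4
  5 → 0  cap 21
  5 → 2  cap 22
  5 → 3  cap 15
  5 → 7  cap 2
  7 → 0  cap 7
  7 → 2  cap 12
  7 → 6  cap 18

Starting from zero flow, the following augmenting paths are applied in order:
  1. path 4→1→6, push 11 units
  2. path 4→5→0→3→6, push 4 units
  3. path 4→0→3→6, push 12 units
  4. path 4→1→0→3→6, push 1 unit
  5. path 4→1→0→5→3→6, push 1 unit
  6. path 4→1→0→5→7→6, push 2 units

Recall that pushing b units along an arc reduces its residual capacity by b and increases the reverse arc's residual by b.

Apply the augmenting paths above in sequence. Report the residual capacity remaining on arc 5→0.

after path 1 (4→1→6, push 11): res(5,0)=21
after path 2 (4→5→0→3→6, push 4): res(5,0)=17
after path 3 (4→0→3→6, push 12): res(5,0)=17
after path 4 (4→1→0→3→6, push 1): res(5,0)=17
after path 5 (4→1→0→5→3→6, push 1): res(5,0)=18
after path 6 (4→1→0→5→7→6, push 2): res(5,0)=20

Residual capacity of (5,0): 20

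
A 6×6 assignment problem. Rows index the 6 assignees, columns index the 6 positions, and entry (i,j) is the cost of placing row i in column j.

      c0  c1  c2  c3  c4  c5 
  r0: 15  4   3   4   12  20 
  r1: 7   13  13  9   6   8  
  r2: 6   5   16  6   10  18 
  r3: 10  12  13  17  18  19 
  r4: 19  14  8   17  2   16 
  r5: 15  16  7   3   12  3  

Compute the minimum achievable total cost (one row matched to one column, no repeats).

optimal assignment: row0→col2 (cost 3), row1→col5 (cost 8), row2→col1 (cost 5), row3→col0 (cost 10), row4→col4 (cost 2), row5→col3 (cost 3)
total = 3 + 8 + 5 + 10 + 2 + 3 = 31

Minimum assignment cost: 31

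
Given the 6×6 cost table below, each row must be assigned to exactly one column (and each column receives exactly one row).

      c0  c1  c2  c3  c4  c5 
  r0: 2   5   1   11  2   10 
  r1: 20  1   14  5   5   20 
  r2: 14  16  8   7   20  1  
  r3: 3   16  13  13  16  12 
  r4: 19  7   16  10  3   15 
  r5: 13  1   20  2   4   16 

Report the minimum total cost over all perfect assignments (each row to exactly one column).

Minimum assignment cost: 11

optimal assignment: row0→col2 (cost 1), row1→col1 (cost 1), row2→col5 (cost 1), row3→col0 (cost 3), row4→col4 (cost 3), row5→col3 (cost 2)
total = 1 + 1 + 1 + 3 + 3 + 2 = 11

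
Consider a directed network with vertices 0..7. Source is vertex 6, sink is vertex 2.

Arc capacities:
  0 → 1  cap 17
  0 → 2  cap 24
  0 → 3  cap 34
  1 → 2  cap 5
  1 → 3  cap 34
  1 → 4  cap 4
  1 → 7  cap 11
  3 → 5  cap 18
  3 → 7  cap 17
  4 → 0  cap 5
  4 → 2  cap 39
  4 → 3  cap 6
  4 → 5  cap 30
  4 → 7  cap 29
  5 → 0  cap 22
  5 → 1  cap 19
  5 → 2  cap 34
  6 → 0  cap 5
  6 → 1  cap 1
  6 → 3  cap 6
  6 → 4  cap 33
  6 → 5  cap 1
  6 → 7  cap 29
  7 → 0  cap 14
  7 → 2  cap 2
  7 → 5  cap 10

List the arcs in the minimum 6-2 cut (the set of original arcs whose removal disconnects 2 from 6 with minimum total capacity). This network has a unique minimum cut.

augment #1: 6→0→2 push 5
augment #2: 6→1→2 push 1
augment #3: 6→4→2 push 33
augment #4: 6→5→2 push 1
augment #5: 6→7→2 push 2
augment #6: 6→3→5→2 push 6
augment #7: 6→7→0→2 push 14
augment #8: 6→7→5→2 push 10
max flow = 72; residual-reachable set from 6 gives S-side
cut edges (S→T): {(6,0), (6,1), (6,3), (6,4), (6,5), (7,0), (7,2), (7,5)} total cap 72

Min-cut arcs: {(6,0), (6,1), (6,3), (6,4), (6,5), (7,0), (7,2), (7,5)} (total capacity 72)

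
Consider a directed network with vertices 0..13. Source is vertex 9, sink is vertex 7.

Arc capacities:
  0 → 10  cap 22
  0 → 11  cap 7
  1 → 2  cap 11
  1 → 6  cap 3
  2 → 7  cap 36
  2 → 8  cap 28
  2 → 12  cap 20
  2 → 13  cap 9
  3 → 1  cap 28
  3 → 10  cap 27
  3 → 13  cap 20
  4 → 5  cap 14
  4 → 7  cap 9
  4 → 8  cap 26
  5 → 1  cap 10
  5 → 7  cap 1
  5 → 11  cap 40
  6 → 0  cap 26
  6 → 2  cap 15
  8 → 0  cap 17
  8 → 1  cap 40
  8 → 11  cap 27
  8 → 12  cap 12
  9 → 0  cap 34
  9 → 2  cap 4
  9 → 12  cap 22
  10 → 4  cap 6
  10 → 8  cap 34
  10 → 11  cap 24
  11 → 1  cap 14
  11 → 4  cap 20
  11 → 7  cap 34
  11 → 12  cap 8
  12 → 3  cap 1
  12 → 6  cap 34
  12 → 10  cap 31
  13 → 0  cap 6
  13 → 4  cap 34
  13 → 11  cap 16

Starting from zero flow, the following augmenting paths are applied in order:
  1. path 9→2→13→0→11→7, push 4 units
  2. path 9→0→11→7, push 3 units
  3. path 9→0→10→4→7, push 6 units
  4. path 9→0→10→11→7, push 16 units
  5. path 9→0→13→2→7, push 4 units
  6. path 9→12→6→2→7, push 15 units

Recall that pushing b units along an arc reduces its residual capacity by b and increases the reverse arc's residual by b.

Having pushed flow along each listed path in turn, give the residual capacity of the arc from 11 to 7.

after path 1 (9→2→13→0→11→7, push 4): res(11,7)=30
after path 2 (9→0→11→7, push 3): res(11,7)=27
after path 3 (9→0→10→4→7, push 6): res(11,7)=27
after path 4 (9→0→10→11→7, push 16): res(11,7)=11
after path 5 (9→0→13→2→7, push 4): res(11,7)=11
after path 6 (9→12→6→2→7, push 15): res(11,7)=11

Residual capacity of (11,7): 11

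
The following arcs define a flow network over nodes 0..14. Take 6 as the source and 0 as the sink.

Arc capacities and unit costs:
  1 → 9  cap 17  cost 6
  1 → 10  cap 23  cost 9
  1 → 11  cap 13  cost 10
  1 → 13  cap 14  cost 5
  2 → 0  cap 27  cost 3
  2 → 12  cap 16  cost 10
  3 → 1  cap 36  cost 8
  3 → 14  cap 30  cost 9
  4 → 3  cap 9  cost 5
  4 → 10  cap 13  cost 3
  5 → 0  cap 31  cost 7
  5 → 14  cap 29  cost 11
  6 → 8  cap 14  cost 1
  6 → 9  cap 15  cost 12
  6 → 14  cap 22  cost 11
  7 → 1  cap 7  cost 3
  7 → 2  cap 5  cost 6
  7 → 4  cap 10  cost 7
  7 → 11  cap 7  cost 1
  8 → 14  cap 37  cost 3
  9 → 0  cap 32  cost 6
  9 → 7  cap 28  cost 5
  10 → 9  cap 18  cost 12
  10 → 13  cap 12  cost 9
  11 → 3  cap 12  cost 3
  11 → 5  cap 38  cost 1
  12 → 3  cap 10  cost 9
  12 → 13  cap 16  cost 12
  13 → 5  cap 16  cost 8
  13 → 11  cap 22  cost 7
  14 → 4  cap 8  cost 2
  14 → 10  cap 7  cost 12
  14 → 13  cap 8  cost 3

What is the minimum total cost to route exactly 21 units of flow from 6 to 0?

Minimum cost for 21 units: 402

shortest-cost path #1: 6→9→0 push 15 @ unit cost 18 (adds 270)
shortest-cost path #2: 6→8→14→13→5→0 push 6 @ unit cost 22 (adds 132)
total cost = 402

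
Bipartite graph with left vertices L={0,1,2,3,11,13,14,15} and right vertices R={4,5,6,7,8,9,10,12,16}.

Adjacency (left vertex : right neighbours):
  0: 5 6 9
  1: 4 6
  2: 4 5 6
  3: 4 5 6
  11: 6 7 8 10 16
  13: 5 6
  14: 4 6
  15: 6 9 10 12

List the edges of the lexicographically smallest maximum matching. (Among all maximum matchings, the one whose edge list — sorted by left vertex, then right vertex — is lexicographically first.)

|M| = 6 (so the lex-smallest maximum matching has 6 edges)
process left vertices in ascending order; for each, take the smallest-labelled available neighbour that still permits 6 edges overall, or leave it unmatched if none does
lex-smallest matching: {0-9, 1-4, 2-5, 3-6, 11-7, 15-10}

Lex-smallest maximum matching: {(0,9), (1,4), (2,5), (3,6), (11,7), (15,10)}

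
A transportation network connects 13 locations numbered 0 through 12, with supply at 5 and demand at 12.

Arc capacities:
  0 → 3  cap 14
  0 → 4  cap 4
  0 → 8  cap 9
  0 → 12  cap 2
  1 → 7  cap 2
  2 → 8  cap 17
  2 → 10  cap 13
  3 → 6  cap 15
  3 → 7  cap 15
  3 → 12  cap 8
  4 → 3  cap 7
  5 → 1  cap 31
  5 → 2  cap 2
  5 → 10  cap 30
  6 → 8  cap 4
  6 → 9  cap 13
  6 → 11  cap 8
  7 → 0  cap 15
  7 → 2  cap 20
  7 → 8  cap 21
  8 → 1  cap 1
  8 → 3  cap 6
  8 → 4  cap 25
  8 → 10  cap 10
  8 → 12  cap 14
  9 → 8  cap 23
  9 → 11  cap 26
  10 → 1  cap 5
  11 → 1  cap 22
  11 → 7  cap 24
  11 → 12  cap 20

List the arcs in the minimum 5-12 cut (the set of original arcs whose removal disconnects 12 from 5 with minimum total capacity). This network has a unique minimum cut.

Min-cut arcs: {(1,7), (5,2)} (total capacity 4)

augment #1: 5→2→8→12 push 2
augment #2: 5→1→7→0→12 push 2
max flow = 4; residual-reachable set from 5 gives S-side
cut edges (S→T): {(1,7), (5,2)} total cap 4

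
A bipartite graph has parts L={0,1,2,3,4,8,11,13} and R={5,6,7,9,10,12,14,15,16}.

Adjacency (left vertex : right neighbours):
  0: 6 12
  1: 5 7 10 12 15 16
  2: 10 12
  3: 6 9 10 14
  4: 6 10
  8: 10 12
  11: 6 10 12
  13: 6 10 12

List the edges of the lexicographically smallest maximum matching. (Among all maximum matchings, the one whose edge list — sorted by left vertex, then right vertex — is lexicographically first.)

|M| = 5 (so the lex-smallest maximum matching has 5 edges)
process left vertices in ascending order; for each, take the smallest-labelled available neighbour that still permits 5 edges overall, or leave it unmatched if none does
lex-smallest matching: {0-6, 1-5, 2-10, 3-9, 8-12}

Lex-smallest maximum matching: {(0,6), (1,5), (2,10), (3,9), (8,12)}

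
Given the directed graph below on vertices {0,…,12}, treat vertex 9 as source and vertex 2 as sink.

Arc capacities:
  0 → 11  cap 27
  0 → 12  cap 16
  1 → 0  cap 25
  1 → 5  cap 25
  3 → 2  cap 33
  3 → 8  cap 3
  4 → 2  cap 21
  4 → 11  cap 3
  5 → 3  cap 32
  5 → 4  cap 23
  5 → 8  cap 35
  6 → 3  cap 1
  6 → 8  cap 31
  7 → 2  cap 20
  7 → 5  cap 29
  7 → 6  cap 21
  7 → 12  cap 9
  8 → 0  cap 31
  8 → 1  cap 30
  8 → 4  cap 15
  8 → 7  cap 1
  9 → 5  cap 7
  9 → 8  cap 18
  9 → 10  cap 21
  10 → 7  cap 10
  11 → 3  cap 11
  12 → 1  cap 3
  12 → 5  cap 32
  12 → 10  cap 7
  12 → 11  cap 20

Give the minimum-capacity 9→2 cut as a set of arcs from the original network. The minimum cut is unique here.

Min-cut arcs: {(9,5), (9,8), (10,7)} (total capacity 35)

augment #1: 9→5→3→2 push 7
augment #2: 9→8→4→2 push 15
augment #3: 9→8→7→2 push 1
augment #4: 9→10→7→2 push 10
augment #5: 9→8→0→11→3→2 push 2
max flow = 35; residual-reachable set from 9 gives S-side
cut edges (S→T): {(9,5), (9,8), (10,7)} total cap 35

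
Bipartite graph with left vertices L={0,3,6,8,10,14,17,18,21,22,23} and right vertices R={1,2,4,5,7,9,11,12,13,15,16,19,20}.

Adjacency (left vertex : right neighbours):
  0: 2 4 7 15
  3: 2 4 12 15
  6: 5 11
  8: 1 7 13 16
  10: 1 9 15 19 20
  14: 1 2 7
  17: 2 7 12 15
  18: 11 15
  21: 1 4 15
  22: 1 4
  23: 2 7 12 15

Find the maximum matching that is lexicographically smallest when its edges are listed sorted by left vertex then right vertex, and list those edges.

Lex-smallest maximum matching: {(0,2), (3,4), (6,5), (8,13), (10,9), (14,1), (17,7), (18,11), (21,15), (23,12)}

|M| = 10 (so the lex-smallest maximum matching has 10 edges)
process left vertices in ascending order; for each, take the smallest-labelled available neighbour that still permits 10 edges overall, or leave it unmatched if none does
lex-smallest matching: {0-2, 3-4, 6-5, 8-13, 10-9, 14-1, 17-7, 18-11, 21-15, 23-12}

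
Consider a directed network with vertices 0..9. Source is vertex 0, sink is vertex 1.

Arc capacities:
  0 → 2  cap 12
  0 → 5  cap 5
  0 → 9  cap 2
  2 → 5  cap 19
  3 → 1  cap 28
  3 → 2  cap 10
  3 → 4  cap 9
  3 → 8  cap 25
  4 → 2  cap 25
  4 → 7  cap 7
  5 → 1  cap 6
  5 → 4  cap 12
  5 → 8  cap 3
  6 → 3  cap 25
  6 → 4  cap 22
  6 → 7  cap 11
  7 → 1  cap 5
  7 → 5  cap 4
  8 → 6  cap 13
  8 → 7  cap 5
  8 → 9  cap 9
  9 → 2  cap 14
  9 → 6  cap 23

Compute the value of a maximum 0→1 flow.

Maximum flow value: 16

augment #1: 0→5→1 bottleneck 5, total now 5
augment #2: 0→2→5→1 bottleneck 1, total now 6
augment #3: 0→9→6→3→1 bottleneck 2, total now 8
augment #4: 0→2→5→4→7→1 bottleneck 5, total now 13
augment #5: 0→2→5→8→6→3→1 bottleneck 3, total now 16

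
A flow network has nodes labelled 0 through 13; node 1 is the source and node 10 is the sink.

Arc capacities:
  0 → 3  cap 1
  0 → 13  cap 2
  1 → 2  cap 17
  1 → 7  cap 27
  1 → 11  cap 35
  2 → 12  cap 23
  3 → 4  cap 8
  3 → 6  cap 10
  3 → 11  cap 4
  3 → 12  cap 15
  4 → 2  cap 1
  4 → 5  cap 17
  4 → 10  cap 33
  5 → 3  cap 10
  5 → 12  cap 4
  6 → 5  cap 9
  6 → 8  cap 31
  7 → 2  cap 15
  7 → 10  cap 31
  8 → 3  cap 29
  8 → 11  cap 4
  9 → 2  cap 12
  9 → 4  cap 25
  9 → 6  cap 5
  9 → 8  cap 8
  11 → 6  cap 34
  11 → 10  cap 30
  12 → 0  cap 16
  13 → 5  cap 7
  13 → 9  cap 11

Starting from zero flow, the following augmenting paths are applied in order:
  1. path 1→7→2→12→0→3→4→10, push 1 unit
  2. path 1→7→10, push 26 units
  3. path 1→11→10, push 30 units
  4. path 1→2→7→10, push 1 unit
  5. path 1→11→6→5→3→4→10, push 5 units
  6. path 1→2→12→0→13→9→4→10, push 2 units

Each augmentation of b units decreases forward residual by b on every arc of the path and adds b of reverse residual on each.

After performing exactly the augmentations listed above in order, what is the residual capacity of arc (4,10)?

after path 1 (1→7→2→12→0→3→4→10, push 1): res(4,10)=32
after path 2 (1→7→10, push 26): res(4,10)=32
after path 3 (1→11→10, push 30): res(4,10)=32
after path 4 (1→2→7→10, push 1): res(4,10)=32
after path 5 (1→11→6→5→3→4→10, push 5): res(4,10)=27
after path 6 (1→2→12→0→13→9→4→10, push 2): res(4,10)=25

Residual capacity of (4,10): 25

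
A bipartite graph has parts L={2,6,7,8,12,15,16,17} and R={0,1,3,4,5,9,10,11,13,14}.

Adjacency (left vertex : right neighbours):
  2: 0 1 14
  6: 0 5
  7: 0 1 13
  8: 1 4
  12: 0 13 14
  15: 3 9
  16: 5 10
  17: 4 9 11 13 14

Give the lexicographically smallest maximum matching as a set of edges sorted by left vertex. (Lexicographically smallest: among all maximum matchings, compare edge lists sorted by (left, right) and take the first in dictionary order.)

|M| = 8 (so the lex-smallest maximum matching has 8 edges)
process left vertices in ascending order; for each, take the smallest-labelled available neighbour that still permits 8 edges overall, or leave it unmatched if none does
lex-smallest matching: {2-0, 6-5, 7-1, 8-4, 12-13, 15-3, 16-10, 17-9}

Lex-smallest maximum matching: {(2,0), (6,5), (7,1), (8,4), (12,13), (15,3), (16,10), (17,9)}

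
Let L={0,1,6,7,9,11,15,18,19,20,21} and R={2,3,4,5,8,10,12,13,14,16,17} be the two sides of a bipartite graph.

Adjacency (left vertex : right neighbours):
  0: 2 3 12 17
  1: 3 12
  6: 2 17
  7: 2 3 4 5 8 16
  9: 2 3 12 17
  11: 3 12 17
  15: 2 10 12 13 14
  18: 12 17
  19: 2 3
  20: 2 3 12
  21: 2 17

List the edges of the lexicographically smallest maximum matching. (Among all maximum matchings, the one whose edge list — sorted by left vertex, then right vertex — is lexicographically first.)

|M| = 6 (so the lex-smallest maximum matching has 6 edges)
process left vertices in ascending order; for each, take the smallest-labelled available neighbour that still permits 6 edges overall, or leave it unmatched if none does
lex-smallest matching: {0-2, 1-3, 6-17, 7-4, 9-12, 15-10}

Lex-smallest maximum matching: {(0,2), (1,3), (6,17), (7,4), (9,12), (15,10)}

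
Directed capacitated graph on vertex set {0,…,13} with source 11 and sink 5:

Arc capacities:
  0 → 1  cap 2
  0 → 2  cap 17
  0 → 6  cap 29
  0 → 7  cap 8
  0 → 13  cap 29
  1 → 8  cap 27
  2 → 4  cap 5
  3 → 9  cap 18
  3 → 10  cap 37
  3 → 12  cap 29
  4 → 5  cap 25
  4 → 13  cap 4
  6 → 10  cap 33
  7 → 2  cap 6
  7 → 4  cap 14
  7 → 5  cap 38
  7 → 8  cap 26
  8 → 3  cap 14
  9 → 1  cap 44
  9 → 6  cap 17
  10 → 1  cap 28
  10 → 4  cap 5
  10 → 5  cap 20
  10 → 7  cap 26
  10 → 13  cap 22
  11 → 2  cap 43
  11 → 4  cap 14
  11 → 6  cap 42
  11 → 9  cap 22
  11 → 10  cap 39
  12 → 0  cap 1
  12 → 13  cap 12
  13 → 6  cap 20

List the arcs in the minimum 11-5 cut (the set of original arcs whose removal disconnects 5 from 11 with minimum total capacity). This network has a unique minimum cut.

Min-cut arcs: {(2,4), (10,4), (10,5), (10,7), (11,4), (12,0)} (total capacity 71)

augment #1: 11→4→5 push 14
augment #2: 11→10→5 push 20
augment #3: 11→2→4→5 push 5
augment #4: 11→10→4→5 push 5
augment #5: 11→10→7→5 push 14
augment #6: 11→6→10→7→5 push 12
augment #7: 11→9→1→8→3→12→0→7→5 push 1
max flow = 71; residual-reachable set from 11 gives S-side
cut edges (S→T): {(2,4), (10,4), (10,5), (10,7), (11,4), (12,0)} total cap 71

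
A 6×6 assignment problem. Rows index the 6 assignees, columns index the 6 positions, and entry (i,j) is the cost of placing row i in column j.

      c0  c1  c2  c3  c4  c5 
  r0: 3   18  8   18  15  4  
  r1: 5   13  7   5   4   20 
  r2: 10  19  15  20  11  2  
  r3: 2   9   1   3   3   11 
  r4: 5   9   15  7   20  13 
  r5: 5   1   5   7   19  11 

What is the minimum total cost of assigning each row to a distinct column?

Minimum assignment cost: 18

optimal assignment: row0→col0 (cost 3), row1→col4 (cost 4), row2→col5 (cost 2), row3→col2 (cost 1), row4→col3 (cost 7), row5→col1 (cost 1)
total = 3 + 4 + 2 + 1 + 7 + 1 = 18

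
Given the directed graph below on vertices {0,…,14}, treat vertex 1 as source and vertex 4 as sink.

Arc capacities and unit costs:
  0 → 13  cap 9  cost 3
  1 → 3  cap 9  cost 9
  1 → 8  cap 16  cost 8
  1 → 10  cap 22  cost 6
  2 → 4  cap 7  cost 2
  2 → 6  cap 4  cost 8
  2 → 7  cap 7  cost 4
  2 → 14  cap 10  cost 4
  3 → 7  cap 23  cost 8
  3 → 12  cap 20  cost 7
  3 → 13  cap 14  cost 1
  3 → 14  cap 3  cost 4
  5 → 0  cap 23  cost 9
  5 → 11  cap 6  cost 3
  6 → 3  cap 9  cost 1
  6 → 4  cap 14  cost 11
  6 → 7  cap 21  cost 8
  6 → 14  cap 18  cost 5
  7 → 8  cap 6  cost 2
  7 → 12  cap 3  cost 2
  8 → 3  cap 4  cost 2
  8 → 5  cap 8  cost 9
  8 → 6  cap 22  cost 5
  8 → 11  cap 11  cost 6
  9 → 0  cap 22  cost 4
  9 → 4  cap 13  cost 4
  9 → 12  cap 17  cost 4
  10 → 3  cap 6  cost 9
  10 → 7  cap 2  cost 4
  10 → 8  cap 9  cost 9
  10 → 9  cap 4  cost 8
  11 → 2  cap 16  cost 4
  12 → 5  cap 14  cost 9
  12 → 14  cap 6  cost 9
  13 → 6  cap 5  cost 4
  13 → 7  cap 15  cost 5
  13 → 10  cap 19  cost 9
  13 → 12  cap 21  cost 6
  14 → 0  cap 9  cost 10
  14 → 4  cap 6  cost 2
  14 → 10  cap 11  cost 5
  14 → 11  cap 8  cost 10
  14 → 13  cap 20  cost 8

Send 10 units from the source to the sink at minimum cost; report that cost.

shortest-cost path #1: 1→3→14→4 push 3 @ unit cost 15 (adds 45)
shortest-cost path #2: 1→10→9→4 push 4 @ unit cost 18 (adds 72)
shortest-cost path #3: 1→8→11→2→4 push 3 @ unit cost 20 (adds 60)
total cost = 177

Minimum cost for 10 units: 177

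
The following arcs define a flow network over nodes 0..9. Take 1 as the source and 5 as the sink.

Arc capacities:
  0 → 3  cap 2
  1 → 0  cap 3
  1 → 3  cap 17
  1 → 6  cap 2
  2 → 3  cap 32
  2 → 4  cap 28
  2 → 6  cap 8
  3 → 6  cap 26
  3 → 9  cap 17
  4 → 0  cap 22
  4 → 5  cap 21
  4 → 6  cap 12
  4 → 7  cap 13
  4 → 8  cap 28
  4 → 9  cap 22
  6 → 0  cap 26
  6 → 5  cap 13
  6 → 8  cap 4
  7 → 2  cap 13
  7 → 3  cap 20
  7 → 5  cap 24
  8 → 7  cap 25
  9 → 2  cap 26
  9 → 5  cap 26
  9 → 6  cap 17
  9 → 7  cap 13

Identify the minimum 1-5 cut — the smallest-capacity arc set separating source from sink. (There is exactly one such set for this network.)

augment #1: 1→6→5 push 2
augment #2: 1→3→6→5 push 11
augment #3: 1→3→9→5 push 6
augment #4: 1→0→3→9→5 push 2
max flow = 21; residual-reachable set from 1 gives S-side
cut edges (S→T): {(0,3), (1,3), (1,6)} total cap 21

Min-cut arcs: {(0,3), (1,3), (1,6)} (total capacity 21)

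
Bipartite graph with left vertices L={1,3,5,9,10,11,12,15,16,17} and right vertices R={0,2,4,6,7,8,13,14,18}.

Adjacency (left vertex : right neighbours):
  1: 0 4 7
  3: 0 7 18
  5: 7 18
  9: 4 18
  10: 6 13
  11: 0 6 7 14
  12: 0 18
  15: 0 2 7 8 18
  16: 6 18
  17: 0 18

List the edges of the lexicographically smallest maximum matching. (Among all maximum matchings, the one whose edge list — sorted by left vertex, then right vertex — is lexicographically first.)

Lex-smallest maximum matching: {(1,0), (3,7), (5,18), (9,4), (10,13), (11,14), (15,2), (16,6)}

|M| = 8 (so the lex-smallest maximum matching has 8 edges)
process left vertices in ascending order; for each, take the smallest-labelled available neighbour that still permits 8 edges overall, or leave it unmatched if none does
lex-smallest matching: {1-0, 3-7, 5-18, 9-4, 10-13, 11-14, 15-2, 16-6}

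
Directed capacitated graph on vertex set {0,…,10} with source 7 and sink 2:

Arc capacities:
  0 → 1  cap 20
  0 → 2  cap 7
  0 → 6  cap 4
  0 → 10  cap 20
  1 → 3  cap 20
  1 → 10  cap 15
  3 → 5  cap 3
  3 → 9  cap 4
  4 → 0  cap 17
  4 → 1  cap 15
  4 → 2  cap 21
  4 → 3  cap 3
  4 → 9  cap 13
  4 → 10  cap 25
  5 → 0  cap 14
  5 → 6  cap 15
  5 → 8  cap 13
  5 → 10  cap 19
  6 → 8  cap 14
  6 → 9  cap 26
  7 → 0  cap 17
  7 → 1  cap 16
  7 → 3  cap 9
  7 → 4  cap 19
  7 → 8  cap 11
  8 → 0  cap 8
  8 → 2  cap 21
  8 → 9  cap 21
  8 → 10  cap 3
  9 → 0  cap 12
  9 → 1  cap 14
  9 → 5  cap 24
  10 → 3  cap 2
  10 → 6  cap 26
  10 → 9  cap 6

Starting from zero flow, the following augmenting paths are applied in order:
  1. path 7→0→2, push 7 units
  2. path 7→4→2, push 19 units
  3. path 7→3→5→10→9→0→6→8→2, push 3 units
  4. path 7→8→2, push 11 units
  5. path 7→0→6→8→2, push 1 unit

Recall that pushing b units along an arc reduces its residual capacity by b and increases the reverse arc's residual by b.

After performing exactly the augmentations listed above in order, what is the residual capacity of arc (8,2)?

Residual capacity of (8,2): 6

after path 1 (7→0→2, push 7): res(8,2)=21
after path 2 (7→4→2, push 19): res(8,2)=21
after path 3 (7→3→5→10→9→0→6→8→2, push 3): res(8,2)=18
after path 4 (7→8→2, push 11): res(8,2)=7
after path 5 (7→0→6→8→2, push 1): res(8,2)=6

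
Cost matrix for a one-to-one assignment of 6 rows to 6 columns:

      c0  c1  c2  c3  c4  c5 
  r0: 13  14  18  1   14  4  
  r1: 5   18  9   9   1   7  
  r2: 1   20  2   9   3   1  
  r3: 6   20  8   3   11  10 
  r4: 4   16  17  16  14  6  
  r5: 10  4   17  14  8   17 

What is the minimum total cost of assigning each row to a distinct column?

Minimum assignment cost: 18

optimal assignment: row0→col5 (cost 4), row1→col4 (cost 1), row2→col2 (cost 2), row3→col3 (cost 3), row4→col0 (cost 4), row5→col1 (cost 4)
total = 4 + 1 + 2 + 3 + 4 + 4 = 18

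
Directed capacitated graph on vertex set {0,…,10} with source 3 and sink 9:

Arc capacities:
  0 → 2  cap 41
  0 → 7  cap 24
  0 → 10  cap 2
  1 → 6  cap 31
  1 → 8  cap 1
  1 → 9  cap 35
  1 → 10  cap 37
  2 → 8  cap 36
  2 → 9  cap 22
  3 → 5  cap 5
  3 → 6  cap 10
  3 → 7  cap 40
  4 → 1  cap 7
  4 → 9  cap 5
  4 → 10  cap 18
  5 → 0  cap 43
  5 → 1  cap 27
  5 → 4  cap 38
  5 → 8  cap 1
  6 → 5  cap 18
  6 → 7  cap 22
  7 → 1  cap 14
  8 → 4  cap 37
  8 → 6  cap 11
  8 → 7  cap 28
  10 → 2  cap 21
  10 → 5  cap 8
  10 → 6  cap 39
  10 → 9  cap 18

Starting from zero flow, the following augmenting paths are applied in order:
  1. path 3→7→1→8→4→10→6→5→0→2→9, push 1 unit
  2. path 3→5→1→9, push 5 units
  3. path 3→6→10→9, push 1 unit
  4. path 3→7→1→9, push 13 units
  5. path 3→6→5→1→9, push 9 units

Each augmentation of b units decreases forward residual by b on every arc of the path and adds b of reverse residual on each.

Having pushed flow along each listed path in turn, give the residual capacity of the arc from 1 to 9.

Residual capacity of (1,9): 8

after path 1 (3→7→1→8→4→10→6→5→0→2→9, push 1): res(1,9)=35
after path 2 (3→5→1→9, push 5): res(1,9)=30
after path 3 (3→6→10→9, push 1): res(1,9)=30
after path 4 (3→7→1→9, push 13): res(1,9)=17
after path 5 (3→6→5→1→9, push 9): res(1,9)=8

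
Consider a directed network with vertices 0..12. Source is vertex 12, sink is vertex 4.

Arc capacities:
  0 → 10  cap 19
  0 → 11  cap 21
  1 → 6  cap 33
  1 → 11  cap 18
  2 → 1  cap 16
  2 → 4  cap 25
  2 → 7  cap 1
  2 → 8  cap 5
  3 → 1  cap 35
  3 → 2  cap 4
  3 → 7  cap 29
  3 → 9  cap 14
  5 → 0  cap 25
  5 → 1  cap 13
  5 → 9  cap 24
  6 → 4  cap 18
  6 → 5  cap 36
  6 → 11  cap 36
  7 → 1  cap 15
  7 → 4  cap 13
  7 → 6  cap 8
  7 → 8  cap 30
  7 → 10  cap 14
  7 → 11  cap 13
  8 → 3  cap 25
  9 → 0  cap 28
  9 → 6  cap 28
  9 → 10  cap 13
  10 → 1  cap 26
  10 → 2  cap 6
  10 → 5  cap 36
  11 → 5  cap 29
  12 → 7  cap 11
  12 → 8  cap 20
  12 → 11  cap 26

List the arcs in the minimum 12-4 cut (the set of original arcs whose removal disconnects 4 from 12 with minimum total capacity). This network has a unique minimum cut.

Min-cut arcs: {(3,2), (6,4), (7,4), (10,2)} (total capacity 41)

augment #1: 12→7→4 push 11
augment #2: 12→8→3→2→4 push 4
augment #3: 12→8→3→7→4 push 2
augment #4: 12→8→3→1→6→4 push 14
augment #5: 12→11→5→1→6→4 push 4
augment #6: 12→11→5→0→10→2→4 push 6
max flow = 41; residual-reachable set from 12 gives S-side
cut edges (S→T): {(3,2), (6,4), (7,4), (10,2)} total cap 41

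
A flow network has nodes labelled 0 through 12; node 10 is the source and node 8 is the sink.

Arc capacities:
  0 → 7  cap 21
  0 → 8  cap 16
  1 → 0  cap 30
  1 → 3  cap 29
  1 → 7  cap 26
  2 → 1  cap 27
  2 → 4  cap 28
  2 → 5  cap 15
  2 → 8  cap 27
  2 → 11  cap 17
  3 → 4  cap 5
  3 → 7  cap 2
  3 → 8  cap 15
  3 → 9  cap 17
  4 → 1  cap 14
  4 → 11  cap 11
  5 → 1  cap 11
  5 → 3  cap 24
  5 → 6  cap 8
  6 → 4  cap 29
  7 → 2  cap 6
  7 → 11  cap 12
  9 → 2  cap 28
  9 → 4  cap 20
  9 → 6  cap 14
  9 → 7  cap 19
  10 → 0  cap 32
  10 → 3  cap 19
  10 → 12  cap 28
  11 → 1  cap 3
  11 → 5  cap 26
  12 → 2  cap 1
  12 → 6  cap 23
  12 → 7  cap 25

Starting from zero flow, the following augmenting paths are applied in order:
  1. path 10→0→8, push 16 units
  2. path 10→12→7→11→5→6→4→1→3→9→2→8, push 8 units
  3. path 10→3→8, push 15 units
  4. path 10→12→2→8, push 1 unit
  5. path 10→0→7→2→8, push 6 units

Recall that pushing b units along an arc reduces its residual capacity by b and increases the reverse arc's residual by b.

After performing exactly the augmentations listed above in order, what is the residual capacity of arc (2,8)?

Residual capacity of (2,8): 12

after path 1 (10→0→8, push 16): res(2,8)=27
after path 2 (10→12→7→11→5→6→4→1→3→9→2→8, push 8): res(2,8)=19
after path 3 (10→3→8, push 15): res(2,8)=19
after path 4 (10→12→2→8, push 1): res(2,8)=18
after path 5 (10→0→7→2→8, push 6): res(2,8)=12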